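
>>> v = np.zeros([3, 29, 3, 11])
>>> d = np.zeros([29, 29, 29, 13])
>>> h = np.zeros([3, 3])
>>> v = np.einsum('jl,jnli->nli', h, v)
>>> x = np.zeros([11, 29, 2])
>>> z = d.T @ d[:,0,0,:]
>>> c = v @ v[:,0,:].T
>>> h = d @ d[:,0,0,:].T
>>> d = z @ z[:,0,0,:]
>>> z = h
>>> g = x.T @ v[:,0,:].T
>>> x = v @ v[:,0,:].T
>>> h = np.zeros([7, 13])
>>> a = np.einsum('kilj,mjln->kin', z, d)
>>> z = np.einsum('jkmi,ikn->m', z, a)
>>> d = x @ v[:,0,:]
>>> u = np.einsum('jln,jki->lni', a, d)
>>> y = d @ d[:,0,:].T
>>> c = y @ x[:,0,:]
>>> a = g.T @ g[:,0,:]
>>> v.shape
(29, 3, 11)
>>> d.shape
(29, 3, 11)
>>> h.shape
(7, 13)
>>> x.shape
(29, 3, 29)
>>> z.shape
(29,)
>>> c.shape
(29, 3, 29)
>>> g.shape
(2, 29, 29)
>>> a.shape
(29, 29, 29)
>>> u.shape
(29, 13, 11)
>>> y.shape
(29, 3, 29)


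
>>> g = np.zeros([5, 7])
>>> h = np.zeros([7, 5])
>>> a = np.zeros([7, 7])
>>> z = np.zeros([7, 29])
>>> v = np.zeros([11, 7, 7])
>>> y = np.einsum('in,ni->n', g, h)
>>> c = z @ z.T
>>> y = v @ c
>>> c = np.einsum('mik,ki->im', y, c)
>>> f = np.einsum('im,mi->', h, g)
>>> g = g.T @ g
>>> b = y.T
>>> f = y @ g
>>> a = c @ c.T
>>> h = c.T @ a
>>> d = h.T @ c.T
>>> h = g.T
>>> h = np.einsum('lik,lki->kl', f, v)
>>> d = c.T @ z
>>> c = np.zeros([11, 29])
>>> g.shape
(7, 7)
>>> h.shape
(7, 11)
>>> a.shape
(7, 7)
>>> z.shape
(7, 29)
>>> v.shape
(11, 7, 7)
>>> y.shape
(11, 7, 7)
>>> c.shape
(11, 29)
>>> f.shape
(11, 7, 7)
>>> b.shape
(7, 7, 11)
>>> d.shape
(11, 29)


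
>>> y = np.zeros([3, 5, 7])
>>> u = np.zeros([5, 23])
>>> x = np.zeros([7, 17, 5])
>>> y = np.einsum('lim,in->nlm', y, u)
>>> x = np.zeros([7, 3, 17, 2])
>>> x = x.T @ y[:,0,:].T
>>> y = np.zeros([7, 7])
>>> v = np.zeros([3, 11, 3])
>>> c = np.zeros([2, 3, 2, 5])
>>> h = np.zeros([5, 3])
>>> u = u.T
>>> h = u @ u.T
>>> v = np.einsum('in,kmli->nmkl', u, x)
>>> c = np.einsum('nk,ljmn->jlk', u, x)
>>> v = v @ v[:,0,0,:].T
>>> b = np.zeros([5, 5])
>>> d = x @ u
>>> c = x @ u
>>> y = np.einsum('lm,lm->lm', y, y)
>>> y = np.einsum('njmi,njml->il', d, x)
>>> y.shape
(5, 23)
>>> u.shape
(23, 5)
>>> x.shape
(2, 17, 3, 23)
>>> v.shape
(5, 17, 2, 5)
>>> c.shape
(2, 17, 3, 5)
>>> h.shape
(23, 23)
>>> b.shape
(5, 5)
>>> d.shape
(2, 17, 3, 5)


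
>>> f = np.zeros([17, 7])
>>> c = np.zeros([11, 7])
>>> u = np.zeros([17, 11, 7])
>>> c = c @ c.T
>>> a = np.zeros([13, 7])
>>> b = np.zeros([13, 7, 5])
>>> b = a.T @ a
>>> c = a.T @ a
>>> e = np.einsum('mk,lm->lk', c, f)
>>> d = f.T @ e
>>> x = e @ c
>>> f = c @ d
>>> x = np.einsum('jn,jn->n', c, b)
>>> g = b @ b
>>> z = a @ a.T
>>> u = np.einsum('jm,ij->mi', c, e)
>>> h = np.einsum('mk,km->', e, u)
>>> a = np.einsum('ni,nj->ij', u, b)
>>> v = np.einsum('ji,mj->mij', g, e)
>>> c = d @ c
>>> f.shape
(7, 7)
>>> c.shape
(7, 7)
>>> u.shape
(7, 17)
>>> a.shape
(17, 7)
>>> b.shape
(7, 7)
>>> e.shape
(17, 7)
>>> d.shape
(7, 7)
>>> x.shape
(7,)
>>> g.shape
(7, 7)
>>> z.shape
(13, 13)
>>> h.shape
()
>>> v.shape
(17, 7, 7)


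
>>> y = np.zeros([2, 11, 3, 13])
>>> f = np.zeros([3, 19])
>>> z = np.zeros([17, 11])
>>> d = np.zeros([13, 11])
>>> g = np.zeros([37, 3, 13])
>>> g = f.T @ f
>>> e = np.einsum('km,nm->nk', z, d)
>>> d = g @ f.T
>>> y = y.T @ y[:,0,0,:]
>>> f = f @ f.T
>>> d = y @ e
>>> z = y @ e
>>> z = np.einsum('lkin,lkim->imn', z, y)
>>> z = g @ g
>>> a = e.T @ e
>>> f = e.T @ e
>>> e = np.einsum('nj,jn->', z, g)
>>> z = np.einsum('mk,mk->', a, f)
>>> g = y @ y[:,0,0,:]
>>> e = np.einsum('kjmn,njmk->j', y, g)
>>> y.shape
(13, 3, 11, 13)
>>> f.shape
(17, 17)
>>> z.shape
()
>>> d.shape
(13, 3, 11, 17)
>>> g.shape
(13, 3, 11, 13)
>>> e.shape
(3,)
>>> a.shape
(17, 17)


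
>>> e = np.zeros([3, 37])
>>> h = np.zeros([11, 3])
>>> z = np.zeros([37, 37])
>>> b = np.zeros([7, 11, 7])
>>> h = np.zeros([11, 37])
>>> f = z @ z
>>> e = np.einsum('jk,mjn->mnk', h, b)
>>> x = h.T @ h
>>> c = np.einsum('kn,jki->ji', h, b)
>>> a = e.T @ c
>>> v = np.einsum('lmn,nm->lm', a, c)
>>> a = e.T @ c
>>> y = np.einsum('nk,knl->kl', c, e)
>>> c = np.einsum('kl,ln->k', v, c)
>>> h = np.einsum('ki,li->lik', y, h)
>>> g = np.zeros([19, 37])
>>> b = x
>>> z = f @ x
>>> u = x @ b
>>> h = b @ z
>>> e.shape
(7, 7, 37)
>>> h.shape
(37, 37)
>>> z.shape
(37, 37)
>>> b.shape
(37, 37)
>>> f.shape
(37, 37)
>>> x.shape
(37, 37)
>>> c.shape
(37,)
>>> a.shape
(37, 7, 7)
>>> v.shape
(37, 7)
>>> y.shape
(7, 37)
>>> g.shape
(19, 37)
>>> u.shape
(37, 37)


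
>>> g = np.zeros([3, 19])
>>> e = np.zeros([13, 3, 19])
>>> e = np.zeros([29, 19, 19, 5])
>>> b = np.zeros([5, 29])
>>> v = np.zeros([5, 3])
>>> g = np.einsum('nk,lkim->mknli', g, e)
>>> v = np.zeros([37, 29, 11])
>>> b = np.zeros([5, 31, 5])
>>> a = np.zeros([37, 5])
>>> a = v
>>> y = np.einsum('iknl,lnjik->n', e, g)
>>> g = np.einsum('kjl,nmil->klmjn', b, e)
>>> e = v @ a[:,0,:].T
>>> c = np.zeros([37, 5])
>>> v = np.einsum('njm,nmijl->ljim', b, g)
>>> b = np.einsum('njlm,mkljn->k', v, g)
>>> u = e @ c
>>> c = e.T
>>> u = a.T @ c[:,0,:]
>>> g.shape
(5, 5, 19, 31, 29)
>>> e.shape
(37, 29, 37)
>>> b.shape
(5,)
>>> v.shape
(29, 31, 19, 5)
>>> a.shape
(37, 29, 11)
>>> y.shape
(19,)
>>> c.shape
(37, 29, 37)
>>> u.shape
(11, 29, 37)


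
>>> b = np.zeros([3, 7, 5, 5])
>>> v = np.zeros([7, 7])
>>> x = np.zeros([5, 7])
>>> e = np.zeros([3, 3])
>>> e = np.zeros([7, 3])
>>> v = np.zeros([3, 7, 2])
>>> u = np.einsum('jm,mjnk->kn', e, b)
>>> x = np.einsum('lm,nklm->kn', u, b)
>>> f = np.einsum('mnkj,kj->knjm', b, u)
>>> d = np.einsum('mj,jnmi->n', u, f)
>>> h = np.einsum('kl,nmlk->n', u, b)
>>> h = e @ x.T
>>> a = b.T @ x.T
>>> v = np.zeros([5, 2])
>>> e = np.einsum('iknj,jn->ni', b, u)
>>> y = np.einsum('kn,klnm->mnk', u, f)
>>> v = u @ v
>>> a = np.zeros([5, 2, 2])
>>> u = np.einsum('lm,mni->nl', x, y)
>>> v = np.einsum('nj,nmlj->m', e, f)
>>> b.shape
(3, 7, 5, 5)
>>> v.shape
(7,)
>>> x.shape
(7, 3)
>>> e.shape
(5, 3)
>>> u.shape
(5, 7)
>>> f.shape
(5, 7, 5, 3)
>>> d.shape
(7,)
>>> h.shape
(7, 7)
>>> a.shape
(5, 2, 2)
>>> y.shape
(3, 5, 5)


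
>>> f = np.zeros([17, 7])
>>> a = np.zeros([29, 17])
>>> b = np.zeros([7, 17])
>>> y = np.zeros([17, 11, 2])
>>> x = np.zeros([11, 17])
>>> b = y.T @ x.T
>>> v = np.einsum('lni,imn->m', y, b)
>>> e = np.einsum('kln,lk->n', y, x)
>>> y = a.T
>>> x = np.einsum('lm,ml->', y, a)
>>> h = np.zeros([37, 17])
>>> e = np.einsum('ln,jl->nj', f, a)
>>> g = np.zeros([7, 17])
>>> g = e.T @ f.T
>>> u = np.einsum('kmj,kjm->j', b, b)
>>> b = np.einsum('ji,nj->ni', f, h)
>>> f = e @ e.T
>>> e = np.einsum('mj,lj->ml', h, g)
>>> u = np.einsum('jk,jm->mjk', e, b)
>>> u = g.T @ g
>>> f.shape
(7, 7)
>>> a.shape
(29, 17)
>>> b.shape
(37, 7)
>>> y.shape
(17, 29)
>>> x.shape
()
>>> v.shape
(11,)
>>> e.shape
(37, 29)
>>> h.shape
(37, 17)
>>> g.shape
(29, 17)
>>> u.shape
(17, 17)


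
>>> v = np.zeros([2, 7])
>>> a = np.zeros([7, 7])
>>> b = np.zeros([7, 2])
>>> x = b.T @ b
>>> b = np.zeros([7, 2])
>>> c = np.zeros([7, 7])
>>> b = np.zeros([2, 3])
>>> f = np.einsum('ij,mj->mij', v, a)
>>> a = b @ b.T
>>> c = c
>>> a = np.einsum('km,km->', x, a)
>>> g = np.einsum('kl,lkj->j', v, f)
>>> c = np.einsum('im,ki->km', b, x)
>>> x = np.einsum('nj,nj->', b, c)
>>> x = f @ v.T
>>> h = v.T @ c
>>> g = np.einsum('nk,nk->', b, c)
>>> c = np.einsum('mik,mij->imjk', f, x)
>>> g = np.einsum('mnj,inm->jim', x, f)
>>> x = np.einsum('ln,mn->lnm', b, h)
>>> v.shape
(2, 7)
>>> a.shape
()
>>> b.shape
(2, 3)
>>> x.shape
(2, 3, 7)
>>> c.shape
(2, 7, 2, 7)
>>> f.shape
(7, 2, 7)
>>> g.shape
(2, 7, 7)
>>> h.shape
(7, 3)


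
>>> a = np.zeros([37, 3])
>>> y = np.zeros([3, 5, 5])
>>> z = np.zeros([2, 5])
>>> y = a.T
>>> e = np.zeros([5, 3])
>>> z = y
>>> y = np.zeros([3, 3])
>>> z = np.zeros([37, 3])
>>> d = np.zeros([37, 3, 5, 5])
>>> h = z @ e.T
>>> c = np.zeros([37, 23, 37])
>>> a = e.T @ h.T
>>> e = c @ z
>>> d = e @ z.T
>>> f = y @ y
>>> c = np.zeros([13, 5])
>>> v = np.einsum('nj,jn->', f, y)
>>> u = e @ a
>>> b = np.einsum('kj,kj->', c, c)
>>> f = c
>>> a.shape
(3, 37)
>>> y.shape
(3, 3)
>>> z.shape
(37, 3)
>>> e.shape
(37, 23, 3)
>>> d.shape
(37, 23, 37)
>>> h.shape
(37, 5)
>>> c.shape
(13, 5)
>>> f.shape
(13, 5)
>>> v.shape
()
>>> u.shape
(37, 23, 37)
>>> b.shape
()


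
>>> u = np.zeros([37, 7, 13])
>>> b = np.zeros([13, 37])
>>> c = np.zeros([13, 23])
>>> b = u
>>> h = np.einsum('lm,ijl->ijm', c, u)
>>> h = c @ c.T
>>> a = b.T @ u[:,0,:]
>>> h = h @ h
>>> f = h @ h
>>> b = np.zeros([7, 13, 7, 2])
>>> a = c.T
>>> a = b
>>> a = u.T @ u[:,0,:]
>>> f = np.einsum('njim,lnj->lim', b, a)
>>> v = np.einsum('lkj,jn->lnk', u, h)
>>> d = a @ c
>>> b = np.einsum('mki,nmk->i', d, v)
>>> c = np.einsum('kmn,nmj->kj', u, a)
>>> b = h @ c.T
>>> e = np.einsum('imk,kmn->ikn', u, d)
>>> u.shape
(37, 7, 13)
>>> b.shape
(13, 37)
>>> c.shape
(37, 13)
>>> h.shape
(13, 13)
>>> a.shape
(13, 7, 13)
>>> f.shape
(13, 7, 2)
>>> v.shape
(37, 13, 7)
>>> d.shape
(13, 7, 23)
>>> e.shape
(37, 13, 23)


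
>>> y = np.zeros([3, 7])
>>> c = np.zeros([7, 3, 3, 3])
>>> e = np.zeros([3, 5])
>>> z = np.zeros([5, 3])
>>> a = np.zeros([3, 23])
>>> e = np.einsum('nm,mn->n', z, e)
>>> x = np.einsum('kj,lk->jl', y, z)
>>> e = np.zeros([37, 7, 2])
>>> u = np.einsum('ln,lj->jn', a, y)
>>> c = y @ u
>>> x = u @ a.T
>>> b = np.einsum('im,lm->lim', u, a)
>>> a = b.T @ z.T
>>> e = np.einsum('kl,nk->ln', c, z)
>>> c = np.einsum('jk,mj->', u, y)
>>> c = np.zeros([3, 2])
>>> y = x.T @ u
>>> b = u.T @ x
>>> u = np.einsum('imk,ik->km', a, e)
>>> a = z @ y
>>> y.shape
(3, 23)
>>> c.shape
(3, 2)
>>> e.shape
(23, 5)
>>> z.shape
(5, 3)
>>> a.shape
(5, 23)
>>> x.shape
(7, 3)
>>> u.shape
(5, 7)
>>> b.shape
(23, 3)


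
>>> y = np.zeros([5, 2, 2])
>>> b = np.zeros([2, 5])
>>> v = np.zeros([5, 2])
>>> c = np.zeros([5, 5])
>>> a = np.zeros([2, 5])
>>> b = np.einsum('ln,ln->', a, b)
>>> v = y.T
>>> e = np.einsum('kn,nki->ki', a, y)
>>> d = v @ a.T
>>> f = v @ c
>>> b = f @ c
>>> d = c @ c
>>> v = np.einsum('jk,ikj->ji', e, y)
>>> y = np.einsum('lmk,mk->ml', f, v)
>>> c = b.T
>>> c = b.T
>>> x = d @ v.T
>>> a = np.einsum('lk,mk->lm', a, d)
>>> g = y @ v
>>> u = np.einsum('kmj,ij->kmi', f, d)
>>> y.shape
(2, 2)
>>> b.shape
(2, 2, 5)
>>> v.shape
(2, 5)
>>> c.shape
(5, 2, 2)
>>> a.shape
(2, 5)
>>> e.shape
(2, 2)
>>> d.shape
(5, 5)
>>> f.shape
(2, 2, 5)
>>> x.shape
(5, 2)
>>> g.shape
(2, 5)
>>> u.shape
(2, 2, 5)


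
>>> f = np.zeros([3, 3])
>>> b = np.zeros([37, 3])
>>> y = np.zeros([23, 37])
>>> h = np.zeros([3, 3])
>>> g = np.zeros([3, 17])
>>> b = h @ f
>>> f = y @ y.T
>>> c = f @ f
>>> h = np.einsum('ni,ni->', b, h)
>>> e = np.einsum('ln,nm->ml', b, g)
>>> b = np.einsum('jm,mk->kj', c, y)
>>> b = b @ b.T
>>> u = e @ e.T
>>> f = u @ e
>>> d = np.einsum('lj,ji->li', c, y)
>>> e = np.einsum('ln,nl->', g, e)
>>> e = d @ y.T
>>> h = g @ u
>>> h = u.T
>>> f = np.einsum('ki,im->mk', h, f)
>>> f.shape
(3, 17)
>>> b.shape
(37, 37)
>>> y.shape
(23, 37)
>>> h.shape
(17, 17)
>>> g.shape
(3, 17)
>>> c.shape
(23, 23)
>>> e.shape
(23, 23)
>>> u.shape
(17, 17)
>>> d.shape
(23, 37)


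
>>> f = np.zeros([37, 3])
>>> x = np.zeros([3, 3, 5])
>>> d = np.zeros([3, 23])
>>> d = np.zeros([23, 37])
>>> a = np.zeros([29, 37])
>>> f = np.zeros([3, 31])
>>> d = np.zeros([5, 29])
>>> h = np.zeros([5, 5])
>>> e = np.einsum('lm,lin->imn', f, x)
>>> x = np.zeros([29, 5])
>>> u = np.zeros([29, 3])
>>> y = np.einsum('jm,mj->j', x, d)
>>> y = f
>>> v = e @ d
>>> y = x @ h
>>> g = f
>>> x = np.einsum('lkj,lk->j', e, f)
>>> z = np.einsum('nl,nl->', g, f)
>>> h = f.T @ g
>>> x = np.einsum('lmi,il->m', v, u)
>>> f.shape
(3, 31)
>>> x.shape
(31,)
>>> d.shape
(5, 29)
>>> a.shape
(29, 37)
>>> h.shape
(31, 31)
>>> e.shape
(3, 31, 5)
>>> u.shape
(29, 3)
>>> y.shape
(29, 5)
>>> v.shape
(3, 31, 29)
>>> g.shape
(3, 31)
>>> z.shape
()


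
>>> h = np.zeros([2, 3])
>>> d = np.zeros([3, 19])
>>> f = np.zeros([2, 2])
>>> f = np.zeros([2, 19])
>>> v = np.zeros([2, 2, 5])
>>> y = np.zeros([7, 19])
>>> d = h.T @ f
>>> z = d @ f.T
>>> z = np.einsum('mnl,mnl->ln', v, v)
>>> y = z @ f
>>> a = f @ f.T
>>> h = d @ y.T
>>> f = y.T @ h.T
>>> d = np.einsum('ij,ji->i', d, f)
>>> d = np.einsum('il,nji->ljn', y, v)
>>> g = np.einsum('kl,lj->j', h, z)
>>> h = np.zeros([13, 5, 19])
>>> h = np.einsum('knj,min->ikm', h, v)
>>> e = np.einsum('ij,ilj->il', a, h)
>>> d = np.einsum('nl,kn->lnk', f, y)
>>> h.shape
(2, 13, 2)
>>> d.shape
(3, 19, 5)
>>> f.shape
(19, 3)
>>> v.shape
(2, 2, 5)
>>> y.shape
(5, 19)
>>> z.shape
(5, 2)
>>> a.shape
(2, 2)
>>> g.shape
(2,)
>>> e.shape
(2, 13)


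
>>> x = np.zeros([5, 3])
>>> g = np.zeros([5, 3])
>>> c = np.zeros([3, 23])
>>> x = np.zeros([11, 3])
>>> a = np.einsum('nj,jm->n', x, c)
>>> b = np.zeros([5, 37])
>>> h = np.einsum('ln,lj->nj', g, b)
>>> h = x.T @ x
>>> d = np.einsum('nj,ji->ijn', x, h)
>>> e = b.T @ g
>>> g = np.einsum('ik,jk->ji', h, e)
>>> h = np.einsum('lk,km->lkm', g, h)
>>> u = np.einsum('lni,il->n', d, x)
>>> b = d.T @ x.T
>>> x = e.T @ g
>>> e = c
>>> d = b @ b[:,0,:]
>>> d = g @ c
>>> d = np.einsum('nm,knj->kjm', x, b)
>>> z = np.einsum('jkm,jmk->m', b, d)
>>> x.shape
(3, 3)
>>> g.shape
(37, 3)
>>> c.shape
(3, 23)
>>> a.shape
(11,)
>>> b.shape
(11, 3, 11)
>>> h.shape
(37, 3, 3)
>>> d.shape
(11, 11, 3)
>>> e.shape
(3, 23)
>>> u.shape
(3,)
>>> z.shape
(11,)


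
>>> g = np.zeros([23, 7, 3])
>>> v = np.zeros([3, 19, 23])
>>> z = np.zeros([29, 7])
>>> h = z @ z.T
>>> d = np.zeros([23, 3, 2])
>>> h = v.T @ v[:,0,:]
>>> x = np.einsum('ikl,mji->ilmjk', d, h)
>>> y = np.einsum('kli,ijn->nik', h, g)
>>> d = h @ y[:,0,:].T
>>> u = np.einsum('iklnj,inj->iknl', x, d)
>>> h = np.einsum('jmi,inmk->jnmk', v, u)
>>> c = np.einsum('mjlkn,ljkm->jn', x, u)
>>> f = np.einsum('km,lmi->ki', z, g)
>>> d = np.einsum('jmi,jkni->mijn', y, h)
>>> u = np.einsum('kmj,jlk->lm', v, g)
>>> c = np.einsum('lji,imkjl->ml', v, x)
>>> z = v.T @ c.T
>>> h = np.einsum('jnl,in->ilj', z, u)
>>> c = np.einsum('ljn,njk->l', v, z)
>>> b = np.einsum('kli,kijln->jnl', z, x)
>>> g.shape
(23, 7, 3)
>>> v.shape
(3, 19, 23)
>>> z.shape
(23, 19, 2)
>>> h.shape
(7, 2, 23)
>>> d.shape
(23, 23, 3, 19)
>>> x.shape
(23, 2, 23, 19, 3)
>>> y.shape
(3, 23, 23)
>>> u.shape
(7, 19)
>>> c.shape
(3,)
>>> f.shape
(29, 3)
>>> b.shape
(23, 3, 19)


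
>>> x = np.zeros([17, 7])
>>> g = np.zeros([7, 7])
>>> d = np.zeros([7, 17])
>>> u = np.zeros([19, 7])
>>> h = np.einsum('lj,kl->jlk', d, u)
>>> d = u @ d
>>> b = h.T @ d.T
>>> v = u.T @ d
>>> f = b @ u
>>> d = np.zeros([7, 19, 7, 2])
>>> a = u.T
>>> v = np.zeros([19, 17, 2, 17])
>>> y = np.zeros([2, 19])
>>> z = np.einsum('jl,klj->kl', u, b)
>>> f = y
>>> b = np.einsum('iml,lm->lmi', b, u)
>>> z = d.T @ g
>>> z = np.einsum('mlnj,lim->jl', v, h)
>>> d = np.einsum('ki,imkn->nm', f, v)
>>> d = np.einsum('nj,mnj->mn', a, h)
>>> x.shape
(17, 7)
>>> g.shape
(7, 7)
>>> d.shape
(17, 7)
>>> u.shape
(19, 7)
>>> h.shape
(17, 7, 19)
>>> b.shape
(19, 7, 19)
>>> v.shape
(19, 17, 2, 17)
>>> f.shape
(2, 19)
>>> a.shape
(7, 19)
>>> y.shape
(2, 19)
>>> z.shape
(17, 17)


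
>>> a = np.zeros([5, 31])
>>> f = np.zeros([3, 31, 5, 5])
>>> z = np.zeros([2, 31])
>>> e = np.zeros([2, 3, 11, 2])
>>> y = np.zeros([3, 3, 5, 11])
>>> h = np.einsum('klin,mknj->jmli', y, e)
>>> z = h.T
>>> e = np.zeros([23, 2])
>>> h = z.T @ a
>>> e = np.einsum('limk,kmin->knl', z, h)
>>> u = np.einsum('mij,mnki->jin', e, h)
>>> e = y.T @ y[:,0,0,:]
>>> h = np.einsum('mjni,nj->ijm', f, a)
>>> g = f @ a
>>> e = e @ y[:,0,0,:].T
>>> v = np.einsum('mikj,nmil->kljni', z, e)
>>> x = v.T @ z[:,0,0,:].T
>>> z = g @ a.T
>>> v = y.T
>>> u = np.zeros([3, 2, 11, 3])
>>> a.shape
(5, 31)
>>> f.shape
(3, 31, 5, 5)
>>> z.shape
(3, 31, 5, 5)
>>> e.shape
(11, 5, 3, 3)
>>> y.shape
(3, 3, 5, 11)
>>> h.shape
(5, 31, 3)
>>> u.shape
(3, 2, 11, 3)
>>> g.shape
(3, 31, 5, 31)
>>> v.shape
(11, 5, 3, 3)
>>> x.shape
(3, 11, 2, 3, 5)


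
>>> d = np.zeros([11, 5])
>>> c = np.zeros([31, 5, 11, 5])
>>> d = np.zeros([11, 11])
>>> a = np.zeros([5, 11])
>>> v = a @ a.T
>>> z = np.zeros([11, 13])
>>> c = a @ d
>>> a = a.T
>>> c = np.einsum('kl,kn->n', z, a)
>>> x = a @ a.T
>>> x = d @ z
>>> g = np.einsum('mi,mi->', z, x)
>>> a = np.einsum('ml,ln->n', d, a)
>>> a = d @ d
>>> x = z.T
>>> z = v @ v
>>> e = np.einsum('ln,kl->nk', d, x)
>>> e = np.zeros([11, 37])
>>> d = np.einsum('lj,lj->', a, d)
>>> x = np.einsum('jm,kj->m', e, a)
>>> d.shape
()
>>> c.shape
(5,)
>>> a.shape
(11, 11)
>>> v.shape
(5, 5)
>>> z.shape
(5, 5)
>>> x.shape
(37,)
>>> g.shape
()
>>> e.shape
(11, 37)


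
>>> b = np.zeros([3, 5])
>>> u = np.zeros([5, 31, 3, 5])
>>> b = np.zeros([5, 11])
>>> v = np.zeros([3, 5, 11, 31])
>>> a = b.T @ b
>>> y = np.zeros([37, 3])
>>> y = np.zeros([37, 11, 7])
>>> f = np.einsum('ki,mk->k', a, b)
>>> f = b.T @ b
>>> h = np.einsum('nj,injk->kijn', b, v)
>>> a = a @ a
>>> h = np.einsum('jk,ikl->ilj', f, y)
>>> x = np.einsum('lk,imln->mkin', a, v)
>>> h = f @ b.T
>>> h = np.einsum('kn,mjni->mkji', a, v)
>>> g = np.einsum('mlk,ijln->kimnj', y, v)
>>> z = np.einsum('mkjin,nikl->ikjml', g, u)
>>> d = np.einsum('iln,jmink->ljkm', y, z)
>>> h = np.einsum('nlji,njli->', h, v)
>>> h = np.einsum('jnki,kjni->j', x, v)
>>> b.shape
(5, 11)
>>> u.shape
(5, 31, 3, 5)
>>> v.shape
(3, 5, 11, 31)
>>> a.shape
(11, 11)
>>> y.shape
(37, 11, 7)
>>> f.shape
(11, 11)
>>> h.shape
(5,)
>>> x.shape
(5, 11, 3, 31)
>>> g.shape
(7, 3, 37, 31, 5)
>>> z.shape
(31, 3, 37, 7, 5)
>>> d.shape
(11, 31, 5, 3)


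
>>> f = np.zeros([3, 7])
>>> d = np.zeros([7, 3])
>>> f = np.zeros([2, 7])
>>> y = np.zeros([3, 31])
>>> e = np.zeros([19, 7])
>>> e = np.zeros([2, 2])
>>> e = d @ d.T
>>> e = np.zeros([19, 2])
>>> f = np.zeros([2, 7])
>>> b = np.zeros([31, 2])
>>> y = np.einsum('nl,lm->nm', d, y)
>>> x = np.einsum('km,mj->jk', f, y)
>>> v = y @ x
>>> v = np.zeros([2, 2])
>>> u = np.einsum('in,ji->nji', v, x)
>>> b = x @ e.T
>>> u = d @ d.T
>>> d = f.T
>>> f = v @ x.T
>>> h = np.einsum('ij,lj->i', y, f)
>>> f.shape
(2, 31)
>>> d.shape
(7, 2)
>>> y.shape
(7, 31)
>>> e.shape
(19, 2)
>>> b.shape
(31, 19)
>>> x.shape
(31, 2)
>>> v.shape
(2, 2)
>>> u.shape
(7, 7)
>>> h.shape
(7,)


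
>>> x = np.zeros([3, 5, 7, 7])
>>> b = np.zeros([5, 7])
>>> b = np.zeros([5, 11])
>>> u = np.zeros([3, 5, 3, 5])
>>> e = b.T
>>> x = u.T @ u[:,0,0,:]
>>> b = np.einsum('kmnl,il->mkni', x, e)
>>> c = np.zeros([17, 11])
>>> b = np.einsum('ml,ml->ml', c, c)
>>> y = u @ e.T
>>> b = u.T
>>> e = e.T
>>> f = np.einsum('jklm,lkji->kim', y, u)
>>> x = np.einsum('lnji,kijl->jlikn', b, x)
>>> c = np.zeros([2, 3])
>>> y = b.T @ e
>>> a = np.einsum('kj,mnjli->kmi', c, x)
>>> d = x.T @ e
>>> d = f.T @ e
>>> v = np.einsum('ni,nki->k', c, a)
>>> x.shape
(5, 5, 3, 5, 3)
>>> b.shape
(5, 3, 5, 3)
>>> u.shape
(3, 5, 3, 5)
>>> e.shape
(5, 11)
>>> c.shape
(2, 3)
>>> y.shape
(3, 5, 3, 11)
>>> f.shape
(5, 5, 11)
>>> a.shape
(2, 5, 3)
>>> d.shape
(11, 5, 11)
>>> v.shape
(5,)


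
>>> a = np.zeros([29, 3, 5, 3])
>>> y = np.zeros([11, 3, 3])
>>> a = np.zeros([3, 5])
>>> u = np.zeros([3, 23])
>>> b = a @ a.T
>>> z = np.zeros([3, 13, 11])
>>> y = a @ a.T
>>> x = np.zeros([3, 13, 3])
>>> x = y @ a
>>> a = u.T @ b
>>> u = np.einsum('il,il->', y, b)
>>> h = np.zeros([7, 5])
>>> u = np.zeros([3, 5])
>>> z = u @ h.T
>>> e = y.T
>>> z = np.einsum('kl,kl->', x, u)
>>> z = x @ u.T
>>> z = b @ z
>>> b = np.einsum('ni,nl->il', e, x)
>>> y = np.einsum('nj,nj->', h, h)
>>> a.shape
(23, 3)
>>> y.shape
()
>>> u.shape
(3, 5)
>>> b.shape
(3, 5)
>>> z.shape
(3, 3)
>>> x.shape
(3, 5)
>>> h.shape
(7, 5)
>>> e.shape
(3, 3)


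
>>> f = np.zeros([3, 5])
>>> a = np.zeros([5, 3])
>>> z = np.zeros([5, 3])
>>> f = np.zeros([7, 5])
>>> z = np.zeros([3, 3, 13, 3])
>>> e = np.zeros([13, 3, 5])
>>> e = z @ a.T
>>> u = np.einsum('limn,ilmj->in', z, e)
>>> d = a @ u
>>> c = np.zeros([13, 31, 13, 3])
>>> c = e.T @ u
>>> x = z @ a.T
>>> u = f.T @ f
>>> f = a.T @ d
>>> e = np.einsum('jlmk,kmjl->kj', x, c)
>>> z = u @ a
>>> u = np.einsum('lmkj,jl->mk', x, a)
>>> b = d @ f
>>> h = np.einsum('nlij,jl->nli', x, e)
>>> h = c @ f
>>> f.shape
(3, 3)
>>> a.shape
(5, 3)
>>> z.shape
(5, 3)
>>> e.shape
(5, 3)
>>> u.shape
(3, 13)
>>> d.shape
(5, 3)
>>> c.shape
(5, 13, 3, 3)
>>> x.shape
(3, 3, 13, 5)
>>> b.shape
(5, 3)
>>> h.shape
(5, 13, 3, 3)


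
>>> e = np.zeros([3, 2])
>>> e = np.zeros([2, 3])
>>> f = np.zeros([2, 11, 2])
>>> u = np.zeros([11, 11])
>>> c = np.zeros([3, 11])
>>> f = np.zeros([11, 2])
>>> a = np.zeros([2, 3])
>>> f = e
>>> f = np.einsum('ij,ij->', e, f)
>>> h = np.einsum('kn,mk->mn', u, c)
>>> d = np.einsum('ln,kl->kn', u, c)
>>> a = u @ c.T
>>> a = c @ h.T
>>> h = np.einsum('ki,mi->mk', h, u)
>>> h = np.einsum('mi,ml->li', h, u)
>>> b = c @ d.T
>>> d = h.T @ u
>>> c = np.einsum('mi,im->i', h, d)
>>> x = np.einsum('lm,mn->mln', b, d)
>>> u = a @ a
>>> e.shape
(2, 3)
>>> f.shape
()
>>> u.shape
(3, 3)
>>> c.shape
(3,)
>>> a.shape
(3, 3)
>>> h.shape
(11, 3)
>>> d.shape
(3, 11)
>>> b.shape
(3, 3)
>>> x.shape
(3, 3, 11)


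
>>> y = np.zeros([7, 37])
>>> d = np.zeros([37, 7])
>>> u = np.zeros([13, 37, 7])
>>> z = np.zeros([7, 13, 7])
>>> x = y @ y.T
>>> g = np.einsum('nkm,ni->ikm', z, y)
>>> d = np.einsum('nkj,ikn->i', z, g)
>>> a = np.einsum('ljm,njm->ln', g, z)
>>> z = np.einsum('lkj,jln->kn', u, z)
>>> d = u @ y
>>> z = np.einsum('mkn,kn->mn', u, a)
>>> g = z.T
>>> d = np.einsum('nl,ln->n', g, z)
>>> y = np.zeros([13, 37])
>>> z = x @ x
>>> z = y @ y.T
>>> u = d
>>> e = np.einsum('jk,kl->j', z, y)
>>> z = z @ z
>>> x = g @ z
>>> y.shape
(13, 37)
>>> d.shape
(7,)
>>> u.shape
(7,)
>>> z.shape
(13, 13)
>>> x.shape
(7, 13)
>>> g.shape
(7, 13)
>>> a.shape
(37, 7)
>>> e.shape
(13,)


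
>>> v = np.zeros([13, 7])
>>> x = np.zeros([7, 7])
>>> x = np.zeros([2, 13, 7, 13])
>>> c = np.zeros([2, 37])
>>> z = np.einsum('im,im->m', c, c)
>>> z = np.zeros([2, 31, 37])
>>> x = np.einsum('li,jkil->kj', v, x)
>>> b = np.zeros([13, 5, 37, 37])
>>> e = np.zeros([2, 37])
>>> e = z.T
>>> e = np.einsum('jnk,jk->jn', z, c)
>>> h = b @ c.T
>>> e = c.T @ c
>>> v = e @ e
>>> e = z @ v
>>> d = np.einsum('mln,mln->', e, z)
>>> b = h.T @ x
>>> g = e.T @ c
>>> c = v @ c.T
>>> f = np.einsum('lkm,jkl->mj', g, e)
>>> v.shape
(37, 37)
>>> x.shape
(13, 2)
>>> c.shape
(37, 2)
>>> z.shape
(2, 31, 37)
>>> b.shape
(2, 37, 5, 2)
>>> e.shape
(2, 31, 37)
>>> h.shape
(13, 5, 37, 2)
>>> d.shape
()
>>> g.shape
(37, 31, 37)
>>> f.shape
(37, 2)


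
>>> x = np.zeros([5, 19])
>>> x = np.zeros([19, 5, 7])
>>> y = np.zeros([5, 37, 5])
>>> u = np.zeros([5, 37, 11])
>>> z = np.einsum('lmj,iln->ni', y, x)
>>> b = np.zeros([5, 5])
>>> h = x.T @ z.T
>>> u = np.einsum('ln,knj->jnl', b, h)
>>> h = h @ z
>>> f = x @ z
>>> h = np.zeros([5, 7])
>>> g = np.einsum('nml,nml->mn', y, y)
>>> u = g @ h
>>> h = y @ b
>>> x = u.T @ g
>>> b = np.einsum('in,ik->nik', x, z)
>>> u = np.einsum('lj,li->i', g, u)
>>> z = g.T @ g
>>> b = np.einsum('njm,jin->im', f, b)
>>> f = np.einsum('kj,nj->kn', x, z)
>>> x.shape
(7, 5)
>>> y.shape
(5, 37, 5)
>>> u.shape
(7,)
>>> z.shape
(5, 5)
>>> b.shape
(7, 19)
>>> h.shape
(5, 37, 5)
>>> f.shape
(7, 5)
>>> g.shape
(37, 5)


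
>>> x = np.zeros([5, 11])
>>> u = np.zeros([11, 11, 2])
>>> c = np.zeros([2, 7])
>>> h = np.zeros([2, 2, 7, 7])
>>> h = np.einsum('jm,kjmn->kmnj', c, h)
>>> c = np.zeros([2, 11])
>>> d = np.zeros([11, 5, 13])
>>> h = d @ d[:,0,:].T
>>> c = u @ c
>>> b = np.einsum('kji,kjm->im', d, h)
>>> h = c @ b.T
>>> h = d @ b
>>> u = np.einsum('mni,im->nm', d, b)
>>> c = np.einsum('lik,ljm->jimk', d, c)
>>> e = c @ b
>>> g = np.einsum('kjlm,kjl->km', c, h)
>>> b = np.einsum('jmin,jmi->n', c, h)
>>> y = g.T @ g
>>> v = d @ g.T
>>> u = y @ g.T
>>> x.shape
(5, 11)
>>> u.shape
(13, 11)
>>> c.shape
(11, 5, 11, 13)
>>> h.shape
(11, 5, 11)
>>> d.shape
(11, 5, 13)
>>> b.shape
(13,)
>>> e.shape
(11, 5, 11, 11)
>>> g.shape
(11, 13)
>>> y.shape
(13, 13)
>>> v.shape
(11, 5, 11)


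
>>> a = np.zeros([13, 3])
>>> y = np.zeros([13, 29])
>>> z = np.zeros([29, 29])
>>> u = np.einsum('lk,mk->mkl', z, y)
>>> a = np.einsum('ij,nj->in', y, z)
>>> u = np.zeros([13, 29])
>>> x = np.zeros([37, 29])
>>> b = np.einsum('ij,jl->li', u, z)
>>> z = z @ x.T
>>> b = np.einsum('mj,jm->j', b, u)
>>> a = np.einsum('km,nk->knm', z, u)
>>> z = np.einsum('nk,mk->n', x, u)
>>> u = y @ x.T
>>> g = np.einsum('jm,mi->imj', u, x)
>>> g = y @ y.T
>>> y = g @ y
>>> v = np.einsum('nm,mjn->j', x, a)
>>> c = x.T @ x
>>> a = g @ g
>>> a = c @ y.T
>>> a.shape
(29, 13)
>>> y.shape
(13, 29)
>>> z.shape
(37,)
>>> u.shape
(13, 37)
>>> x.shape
(37, 29)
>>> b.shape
(13,)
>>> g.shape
(13, 13)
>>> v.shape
(13,)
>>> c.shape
(29, 29)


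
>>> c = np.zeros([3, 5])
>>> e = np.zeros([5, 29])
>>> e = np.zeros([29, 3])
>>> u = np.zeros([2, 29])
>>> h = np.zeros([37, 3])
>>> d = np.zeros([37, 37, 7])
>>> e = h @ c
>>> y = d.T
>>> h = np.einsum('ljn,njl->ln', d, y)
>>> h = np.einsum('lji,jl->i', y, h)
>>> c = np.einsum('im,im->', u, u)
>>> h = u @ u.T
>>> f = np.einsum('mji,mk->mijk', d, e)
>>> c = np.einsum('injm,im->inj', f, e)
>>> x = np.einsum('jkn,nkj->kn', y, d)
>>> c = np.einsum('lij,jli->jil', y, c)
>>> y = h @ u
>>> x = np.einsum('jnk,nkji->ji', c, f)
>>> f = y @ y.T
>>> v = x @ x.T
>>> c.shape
(37, 37, 7)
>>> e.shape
(37, 5)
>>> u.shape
(2, 29)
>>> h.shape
(2, 2)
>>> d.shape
(37, 37, 7)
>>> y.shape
(2, 29)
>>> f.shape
(2, 2)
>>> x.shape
(37, 5)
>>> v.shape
(37, 37)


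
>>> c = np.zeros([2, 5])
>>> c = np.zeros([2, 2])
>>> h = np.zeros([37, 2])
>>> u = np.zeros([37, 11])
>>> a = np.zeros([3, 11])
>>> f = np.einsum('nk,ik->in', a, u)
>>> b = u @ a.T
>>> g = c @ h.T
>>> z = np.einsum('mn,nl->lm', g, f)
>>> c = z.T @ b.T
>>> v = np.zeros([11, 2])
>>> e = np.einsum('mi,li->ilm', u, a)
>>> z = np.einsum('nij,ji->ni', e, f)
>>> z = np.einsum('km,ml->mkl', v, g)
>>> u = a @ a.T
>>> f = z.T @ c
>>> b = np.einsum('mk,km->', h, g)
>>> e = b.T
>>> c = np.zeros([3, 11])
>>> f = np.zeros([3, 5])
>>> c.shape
(3, 11)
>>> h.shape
(37, 2)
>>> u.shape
(3, 3)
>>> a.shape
(3, 11)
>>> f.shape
(3, 5)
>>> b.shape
()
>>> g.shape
(2, 37)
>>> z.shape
(2, 11, 37)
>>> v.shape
(11, 2)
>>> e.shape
()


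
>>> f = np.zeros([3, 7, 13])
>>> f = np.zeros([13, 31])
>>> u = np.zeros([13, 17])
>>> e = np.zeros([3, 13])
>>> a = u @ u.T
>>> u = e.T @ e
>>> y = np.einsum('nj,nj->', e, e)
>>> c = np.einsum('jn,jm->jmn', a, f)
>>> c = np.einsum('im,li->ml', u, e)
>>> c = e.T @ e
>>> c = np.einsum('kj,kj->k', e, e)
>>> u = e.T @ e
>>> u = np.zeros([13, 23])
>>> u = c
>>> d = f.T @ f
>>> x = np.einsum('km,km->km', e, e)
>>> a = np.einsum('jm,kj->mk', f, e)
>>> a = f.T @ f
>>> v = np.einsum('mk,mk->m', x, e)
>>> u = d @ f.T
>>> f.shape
(13, 31)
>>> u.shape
(31, 13)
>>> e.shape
(3, 13)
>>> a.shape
(31, 31)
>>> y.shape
()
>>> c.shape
(3,)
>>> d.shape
(31, 31)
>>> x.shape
(3, 13)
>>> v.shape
(3,)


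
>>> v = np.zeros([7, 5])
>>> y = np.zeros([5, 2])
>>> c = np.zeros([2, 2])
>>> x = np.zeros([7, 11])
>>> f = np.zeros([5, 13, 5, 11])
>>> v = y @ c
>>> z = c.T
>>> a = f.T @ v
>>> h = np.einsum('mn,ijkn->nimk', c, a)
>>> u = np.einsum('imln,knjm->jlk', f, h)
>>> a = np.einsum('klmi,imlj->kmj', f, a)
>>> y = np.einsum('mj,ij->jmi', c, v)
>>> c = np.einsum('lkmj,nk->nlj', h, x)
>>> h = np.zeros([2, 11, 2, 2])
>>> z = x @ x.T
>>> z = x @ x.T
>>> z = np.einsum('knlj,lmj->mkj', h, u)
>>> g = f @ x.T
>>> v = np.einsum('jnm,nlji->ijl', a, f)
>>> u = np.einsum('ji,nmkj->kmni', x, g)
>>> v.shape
(11, 5, 13)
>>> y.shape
(2, 2, 5)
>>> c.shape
(7, 2, 13)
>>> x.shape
(7, 11)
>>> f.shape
(5, 13, 5, 11)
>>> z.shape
(5, 2, 2)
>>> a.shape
(5, 5, 2)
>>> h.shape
(2, 11, 2, 2)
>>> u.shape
(5, 13, 5, 11)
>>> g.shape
(5, 13, 5, 7)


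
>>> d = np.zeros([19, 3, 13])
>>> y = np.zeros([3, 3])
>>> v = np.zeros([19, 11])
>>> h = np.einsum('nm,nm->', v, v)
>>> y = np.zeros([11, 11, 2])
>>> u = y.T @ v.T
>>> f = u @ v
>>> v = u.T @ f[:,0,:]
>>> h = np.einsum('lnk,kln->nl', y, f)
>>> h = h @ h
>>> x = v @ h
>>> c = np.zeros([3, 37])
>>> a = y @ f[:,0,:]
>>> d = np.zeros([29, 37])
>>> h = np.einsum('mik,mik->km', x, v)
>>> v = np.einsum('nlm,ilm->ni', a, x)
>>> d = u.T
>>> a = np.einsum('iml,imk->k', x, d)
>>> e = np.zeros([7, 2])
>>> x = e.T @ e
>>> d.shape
(19, 11, 2)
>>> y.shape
(11, 11, 2)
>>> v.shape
(11, 19)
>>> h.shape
(11, 19)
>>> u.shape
(2, 11, 19)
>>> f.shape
(2, 11, 11)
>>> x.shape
(2, 2)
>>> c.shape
(3, 37)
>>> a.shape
(2,)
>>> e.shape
(7, 2)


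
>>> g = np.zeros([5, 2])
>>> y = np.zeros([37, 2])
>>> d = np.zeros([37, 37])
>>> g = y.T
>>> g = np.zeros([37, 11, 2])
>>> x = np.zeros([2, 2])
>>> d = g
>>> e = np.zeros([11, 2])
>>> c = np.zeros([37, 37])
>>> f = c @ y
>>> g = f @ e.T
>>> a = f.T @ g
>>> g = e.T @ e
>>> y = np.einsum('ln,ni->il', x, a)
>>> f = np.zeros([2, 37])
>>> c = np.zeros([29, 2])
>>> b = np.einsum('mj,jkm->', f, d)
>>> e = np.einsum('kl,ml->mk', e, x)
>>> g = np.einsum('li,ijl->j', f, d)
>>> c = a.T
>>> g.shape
(11,)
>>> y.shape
(11, 2)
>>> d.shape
(37, 11, 2)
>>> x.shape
(2, 2)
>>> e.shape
(2, 11)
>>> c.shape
(11, 2)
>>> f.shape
(2, 37)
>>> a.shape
(2, 11)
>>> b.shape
()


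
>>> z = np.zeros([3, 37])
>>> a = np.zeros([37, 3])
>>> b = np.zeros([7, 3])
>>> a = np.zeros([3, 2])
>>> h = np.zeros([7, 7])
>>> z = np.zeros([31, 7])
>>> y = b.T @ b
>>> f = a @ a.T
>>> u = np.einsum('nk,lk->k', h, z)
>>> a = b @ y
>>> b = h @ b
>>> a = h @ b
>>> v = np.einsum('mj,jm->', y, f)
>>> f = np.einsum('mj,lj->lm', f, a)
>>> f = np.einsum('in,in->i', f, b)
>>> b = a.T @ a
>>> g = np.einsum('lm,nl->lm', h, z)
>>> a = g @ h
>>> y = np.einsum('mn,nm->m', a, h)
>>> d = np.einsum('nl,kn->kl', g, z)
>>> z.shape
(31, 7)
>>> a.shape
(7, 7)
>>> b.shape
(3, 3)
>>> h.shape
(7, 7)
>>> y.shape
(7,)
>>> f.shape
(7,)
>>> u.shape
(7,)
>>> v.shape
()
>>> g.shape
(7, 7)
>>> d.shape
(31, 7)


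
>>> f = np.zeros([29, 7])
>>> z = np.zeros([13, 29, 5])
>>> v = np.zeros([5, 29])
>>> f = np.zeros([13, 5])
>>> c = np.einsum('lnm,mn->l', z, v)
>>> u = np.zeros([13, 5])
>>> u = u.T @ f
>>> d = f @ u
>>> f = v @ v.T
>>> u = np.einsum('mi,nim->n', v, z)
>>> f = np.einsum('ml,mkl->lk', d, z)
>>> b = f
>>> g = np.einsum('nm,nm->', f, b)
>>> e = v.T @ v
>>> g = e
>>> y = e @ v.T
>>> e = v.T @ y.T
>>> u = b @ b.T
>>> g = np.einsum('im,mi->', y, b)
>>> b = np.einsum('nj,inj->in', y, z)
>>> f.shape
(5, 29)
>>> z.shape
(13, 29, 5)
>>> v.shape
(5, 29)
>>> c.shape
(13,)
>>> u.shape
(5, 5)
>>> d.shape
(13, 5)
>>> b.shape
(13, 29)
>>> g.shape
()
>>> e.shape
(29, 29)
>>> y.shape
(29, 5)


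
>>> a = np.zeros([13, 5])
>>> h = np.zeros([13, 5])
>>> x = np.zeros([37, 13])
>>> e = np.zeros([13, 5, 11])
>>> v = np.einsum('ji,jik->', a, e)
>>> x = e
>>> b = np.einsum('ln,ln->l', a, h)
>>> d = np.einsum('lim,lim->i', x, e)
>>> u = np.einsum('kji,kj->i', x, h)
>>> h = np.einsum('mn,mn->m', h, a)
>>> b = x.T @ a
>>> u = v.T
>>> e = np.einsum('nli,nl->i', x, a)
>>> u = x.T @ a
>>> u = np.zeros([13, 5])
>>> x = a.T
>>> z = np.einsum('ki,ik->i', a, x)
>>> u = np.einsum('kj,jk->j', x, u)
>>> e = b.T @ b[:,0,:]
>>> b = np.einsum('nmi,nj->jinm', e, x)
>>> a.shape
(13, 5)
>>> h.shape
(13,)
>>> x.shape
(5, 13)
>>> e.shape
(5, 5, 5)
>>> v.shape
()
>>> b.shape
(13, 5, 5, 5)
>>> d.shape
(5,)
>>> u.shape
(13,)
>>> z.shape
(5,)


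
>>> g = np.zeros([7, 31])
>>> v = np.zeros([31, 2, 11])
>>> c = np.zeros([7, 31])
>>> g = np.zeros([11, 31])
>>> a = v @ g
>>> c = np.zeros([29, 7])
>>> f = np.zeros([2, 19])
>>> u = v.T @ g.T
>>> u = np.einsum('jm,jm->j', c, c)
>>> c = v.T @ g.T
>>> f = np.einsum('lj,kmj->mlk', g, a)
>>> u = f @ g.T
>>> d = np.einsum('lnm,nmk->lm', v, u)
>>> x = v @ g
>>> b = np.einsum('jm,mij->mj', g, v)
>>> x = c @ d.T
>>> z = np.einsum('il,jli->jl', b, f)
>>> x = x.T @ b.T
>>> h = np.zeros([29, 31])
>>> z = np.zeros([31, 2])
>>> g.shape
(11, 31)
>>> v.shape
(31, 2, 11)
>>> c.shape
(11, 2, 11)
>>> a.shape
(31, 2, 31)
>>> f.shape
(2, 11, 31)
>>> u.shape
(2, 11, 11)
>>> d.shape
(31, 11)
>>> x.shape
(31, 2, 31)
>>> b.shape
(31, 11)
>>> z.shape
(31, 2)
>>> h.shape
(29, 31)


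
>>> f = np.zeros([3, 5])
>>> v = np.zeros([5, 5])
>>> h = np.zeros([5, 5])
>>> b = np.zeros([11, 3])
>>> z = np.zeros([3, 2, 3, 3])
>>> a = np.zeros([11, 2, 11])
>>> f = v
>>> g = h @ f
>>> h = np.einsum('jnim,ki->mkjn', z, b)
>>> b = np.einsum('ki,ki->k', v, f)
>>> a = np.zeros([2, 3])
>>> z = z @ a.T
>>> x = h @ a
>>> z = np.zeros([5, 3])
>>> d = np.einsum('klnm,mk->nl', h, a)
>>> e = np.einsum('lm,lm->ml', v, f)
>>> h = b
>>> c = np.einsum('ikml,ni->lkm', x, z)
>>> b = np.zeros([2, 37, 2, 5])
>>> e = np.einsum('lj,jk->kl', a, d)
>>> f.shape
(5, 5)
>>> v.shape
(5, 5)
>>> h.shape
(5,)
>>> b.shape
(2, 37, 2, 5)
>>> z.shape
(5, 3)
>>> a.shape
(2, 3)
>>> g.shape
(5, 5)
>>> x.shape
(3, 11, 3, 3)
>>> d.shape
(3, 11)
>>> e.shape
(11, 2)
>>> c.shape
(3, 11, 3)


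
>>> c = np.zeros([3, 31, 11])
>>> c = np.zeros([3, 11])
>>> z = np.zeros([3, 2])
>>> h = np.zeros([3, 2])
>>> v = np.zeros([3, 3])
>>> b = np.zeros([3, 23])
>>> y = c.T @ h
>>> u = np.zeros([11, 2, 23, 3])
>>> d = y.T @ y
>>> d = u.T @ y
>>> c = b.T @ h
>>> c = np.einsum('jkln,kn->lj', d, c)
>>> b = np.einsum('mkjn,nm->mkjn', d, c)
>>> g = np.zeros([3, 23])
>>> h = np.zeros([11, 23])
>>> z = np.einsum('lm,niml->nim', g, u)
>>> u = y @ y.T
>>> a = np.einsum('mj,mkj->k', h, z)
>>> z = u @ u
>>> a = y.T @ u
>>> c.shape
(2, 3)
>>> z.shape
(11, 11)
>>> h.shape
(11, 23)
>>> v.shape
(3, 3)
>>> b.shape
(3, 23, 2, 2)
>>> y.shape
(11, 2)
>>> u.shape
(11, 11)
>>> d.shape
(3, 23, 2, 2)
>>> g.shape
(3, 23)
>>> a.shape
(2, 11)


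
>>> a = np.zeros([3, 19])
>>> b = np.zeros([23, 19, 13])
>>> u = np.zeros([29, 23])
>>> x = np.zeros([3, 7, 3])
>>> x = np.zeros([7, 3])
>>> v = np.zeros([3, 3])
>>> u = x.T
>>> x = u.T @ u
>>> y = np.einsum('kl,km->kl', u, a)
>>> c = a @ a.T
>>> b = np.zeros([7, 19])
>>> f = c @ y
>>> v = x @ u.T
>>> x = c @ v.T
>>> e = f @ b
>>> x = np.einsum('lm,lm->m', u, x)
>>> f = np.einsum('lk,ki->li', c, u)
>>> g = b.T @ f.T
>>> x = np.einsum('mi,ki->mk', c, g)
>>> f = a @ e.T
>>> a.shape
(3, 19)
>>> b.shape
(7, 19)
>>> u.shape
(3, 7)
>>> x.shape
(3, 19)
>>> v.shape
(7, 3)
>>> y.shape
(3, 7)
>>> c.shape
(3, 3)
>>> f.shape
(3, 3)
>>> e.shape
(3, 19)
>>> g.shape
(19, 3)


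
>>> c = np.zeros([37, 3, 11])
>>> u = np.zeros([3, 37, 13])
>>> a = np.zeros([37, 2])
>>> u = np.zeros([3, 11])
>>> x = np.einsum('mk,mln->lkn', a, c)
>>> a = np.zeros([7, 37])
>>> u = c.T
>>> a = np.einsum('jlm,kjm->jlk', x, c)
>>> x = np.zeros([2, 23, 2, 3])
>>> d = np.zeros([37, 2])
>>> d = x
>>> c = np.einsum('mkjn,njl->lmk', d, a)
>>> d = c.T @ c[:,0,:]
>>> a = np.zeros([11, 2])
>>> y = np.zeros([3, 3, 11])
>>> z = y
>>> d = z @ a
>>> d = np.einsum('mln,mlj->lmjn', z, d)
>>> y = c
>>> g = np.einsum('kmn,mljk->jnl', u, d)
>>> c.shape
(37, 2, 23)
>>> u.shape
(11, 3, 37)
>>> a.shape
(11, 2)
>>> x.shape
(2, 23, 2, 3)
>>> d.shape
(3, 3, 2, 11)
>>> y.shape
(37, 2, 23)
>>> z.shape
(3, 3, 11)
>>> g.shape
(2, 37, 3)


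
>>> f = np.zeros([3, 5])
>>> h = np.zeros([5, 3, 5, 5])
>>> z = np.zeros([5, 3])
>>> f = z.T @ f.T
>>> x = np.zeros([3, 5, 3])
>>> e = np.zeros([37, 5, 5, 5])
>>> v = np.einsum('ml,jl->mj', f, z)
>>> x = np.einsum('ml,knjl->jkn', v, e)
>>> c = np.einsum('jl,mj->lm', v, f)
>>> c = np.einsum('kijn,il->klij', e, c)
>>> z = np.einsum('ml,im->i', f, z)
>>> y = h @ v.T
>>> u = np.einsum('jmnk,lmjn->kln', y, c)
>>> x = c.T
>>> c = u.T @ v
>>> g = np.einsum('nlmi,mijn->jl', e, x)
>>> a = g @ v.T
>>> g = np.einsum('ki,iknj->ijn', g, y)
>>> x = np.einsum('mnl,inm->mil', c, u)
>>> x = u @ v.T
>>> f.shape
(3, 3)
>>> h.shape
(5, 3, 5, 5)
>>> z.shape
(5,)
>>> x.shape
(3, 37, 3)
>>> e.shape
(37, 5, 5, 5)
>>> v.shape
(3, 5)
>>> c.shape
(5, 37, 5)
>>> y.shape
(5, 3, 5, 3)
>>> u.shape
(3, 37, 5)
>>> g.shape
(5, 3, 5)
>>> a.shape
(3, 3)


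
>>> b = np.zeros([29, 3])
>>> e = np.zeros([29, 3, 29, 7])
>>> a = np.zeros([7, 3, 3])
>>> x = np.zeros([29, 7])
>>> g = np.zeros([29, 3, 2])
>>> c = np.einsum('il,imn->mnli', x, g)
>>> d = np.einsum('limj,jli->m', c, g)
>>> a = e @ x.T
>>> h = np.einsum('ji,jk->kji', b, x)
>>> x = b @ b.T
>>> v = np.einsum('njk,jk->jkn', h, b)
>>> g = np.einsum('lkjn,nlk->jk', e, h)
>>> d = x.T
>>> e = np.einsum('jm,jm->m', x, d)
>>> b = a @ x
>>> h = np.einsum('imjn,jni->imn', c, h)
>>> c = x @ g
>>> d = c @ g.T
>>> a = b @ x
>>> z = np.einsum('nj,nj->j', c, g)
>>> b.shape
(29, 3, 29, 29)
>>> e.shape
(29,)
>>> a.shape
(29, 3, 29, 29)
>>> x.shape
(29, 29)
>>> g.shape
(29, 3)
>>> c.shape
(29, 3)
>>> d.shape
(29, 29)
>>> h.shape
(3, 2, 29)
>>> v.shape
(29, 3, 7)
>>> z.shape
(3,)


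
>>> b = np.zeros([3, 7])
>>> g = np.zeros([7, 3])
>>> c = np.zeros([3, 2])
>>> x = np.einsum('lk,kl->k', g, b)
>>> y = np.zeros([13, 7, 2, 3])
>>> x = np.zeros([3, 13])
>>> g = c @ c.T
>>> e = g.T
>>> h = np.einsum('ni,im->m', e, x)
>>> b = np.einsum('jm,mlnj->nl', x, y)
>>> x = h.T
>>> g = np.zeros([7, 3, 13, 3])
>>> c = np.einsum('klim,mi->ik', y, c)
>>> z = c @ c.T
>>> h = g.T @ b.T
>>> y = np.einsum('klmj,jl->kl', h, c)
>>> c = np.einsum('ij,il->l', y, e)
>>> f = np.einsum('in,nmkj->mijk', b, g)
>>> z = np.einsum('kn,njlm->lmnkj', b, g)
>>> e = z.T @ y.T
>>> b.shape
(2, 7)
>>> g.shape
(7, 3, 13, 3)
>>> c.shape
(3,)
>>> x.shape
(13,)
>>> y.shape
(3, 13)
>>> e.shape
(3, 2, 7, 3, 3)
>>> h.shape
(3, 13, 3, 2)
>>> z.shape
(13, 3, 7, 2, 3)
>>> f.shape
(3, 2, 3, 13)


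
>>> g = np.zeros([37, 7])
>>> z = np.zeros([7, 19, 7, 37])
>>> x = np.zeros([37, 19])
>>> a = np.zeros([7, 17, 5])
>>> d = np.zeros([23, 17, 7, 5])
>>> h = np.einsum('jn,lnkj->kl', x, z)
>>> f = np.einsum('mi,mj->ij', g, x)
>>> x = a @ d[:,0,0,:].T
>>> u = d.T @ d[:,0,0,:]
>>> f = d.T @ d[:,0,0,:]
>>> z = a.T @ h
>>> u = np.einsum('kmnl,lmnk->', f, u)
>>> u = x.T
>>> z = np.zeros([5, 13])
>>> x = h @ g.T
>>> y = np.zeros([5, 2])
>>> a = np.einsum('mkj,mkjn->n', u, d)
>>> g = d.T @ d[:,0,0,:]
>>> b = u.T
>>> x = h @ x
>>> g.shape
(5, 7, 17, 5)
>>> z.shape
(5, 13)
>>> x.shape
(7, 37)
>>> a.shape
(5,)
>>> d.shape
(23, 17, 7, 5)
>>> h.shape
(7, 7)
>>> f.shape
(5, 7, 17, 5)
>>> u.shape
(23, 17, 7)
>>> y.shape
(5, 2)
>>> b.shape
(7, 17, 23)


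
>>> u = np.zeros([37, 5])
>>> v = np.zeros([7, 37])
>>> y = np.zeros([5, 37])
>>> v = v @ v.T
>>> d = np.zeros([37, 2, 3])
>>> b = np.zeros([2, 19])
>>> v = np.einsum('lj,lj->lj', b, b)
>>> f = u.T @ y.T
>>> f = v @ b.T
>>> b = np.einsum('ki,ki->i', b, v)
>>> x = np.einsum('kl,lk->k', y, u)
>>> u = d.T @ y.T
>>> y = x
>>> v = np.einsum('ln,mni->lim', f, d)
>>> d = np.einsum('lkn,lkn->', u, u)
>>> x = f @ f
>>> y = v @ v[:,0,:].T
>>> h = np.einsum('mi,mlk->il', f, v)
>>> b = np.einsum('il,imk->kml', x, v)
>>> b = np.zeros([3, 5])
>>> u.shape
(3, 2, 5)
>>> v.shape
(2, 3, 37)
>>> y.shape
(2, 3, 2)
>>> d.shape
()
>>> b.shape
(3, 5)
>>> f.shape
(2, 2)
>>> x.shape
(2, 2)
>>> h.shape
(2, 3)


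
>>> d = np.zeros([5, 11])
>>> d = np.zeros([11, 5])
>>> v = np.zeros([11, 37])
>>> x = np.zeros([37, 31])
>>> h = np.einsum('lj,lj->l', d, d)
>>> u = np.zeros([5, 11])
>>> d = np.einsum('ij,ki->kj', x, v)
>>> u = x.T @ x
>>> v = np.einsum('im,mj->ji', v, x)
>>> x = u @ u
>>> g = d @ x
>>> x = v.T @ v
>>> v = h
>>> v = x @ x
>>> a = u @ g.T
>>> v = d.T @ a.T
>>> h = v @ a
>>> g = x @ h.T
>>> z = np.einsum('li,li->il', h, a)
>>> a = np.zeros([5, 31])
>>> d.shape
(11, 31)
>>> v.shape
(31, 31)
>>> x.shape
(11, 11)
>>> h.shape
(31, 11)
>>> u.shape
(31, 31)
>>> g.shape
(11, 31)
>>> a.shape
(5, 31)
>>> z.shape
(11, 31)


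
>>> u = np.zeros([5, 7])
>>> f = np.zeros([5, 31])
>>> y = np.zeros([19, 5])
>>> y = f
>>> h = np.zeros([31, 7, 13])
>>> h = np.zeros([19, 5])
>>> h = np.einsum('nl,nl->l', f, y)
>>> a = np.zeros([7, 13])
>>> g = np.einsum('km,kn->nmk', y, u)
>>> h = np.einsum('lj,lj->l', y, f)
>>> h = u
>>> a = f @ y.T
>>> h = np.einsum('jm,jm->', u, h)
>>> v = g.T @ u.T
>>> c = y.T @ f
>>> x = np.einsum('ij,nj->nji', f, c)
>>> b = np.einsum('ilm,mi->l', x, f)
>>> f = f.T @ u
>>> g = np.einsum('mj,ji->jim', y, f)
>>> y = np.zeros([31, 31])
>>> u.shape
(5, 7)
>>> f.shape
(31, 7)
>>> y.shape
(31, 31)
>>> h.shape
()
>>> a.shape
(5, 5)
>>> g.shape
(31, 7, 5)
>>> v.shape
(5, 31, 5)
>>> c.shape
(31, 31)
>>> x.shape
(31, 31, 5)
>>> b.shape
(31,)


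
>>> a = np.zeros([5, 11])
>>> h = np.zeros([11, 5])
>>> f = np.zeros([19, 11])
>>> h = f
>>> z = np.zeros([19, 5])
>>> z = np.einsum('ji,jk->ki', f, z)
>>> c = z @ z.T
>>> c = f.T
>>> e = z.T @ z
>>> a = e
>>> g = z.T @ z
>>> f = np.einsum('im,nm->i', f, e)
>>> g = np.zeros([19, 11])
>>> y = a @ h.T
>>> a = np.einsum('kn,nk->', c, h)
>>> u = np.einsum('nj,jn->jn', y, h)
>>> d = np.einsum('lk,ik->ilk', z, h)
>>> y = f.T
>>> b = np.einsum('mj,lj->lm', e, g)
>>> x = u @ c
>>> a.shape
()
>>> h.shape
(19, 11)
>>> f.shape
(19,)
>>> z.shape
(5, 11)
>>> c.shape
(11, 19)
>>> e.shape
(11, 11)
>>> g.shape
(19, 11)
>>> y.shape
(19,)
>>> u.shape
(19, 11)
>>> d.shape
(19, 5, 11)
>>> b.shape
(19, 11)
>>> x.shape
(19, 19)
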